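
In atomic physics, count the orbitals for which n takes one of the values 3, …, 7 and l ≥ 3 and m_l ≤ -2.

30

Work shell by shell — for each n, count the (l, m_l) pairs that satisfy l ≥ 3 and m_l ≤ -2:
n=4 → 2; n=5 → 5; n=6 → 9; n=7 → 14.
Total orbitals: 2 + 5 + 9 + 14 = 30.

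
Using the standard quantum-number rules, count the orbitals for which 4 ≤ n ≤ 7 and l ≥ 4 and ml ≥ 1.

28

Treat each shell separately and count matching orbitals:
n=5 → 4; n=6 → 9; n=7 → 15.
Total orbitals: 4 + 9 + 15 = 28.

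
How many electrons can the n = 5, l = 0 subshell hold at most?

2

A subshell with l = 0 has 2l+1 = 1 orbital, each holding 2 electrons (spin ±1/2), so 1 × 2 = 2.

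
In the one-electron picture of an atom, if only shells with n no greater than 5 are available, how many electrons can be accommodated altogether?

110

Total orbitals = 1² + 2² + 3² + 4² + 5² = 55. Doubling for spin gives 110 electrons.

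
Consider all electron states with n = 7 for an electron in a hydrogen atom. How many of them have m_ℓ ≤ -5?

6

The n = 7 shell has ℓ = 0 through 6; check each.
Contributions: ℓ=5 → 1; ℓ=6 → 2.
Orbitals: 1 + 2 = 3. Each orbital carries two spin states, so 3 × 2 = 6 states.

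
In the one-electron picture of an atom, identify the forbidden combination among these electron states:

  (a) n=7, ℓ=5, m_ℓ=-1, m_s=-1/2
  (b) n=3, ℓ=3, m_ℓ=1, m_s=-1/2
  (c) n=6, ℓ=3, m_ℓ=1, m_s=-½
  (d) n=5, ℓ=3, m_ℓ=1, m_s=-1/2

(b)

(b) has ℓ = 3 ≥ n = 3, violating 0 ≤ ℓ ≤ n−1.
The remaining sets (a), (c), (d) satisfy all four rules.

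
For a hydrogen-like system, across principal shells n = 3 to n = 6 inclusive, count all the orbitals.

86

Shell n has n² orbitals: 3²=9 + 4²=16 + 5²=25 + 6²=36 = 86 orbitals.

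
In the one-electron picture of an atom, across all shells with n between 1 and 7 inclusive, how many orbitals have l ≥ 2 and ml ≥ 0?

Count contributing orbitals for each principal shell:
n=3 → 3; n=4 → 7; n=5 → 12; n=6 → 18; n=7 → 25.
Total orbitals: 3 + 7 + 12 + 18 + 25 = 65.

65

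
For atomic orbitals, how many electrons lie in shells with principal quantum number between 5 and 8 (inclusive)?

Shell n has n² orbitals: 5²=25 + 6²=36 + 7²=49 + 8²=64 = 174 orbitals.
Two spin states per orbital: 2 × 174 = 348 electrons.

348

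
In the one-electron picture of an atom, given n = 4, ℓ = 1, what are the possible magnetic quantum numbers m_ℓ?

-1, 0, 1

m_ℓ takes every integer from −ℓ to +ℓ. With ℓ = 1 that gives the 3 values -1, 0, 1.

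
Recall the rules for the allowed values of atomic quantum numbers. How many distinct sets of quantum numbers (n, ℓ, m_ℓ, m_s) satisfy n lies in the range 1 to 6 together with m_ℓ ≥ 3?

Work shell by shell — for each n, count the (ℓ, m_ℓ) pairs that satisfy m_ℓ ≥ 3:
n=4 → 1; n=5 → 3; n=6 → 6.
Orbitals: 1 + 3 + 6 = 10. Including both spin states (m_s = ±1/2) gives 2 × 10 = 20 states.

20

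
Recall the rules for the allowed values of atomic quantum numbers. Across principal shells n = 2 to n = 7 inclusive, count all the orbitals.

139

Shell n has n² orbitals: 2²=4 + 3²=9 + 4²=16 + 5²=25 + 6²=36 + 7²=49 = 139 orbitals.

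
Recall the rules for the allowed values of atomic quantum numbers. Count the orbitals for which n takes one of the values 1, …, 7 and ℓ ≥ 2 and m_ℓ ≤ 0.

65

Count contributing orbitals for each principal shell:
n=3 → 3; n=4 → 7; n=5 → 12; n=6 → 18; n=7 → 25.
Total orbitals: 3 + 7 + 12 + 18 + 25 = 65.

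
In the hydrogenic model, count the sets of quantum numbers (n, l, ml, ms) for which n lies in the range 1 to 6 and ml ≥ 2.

Count contributing orbitals for each principal shell:
n=3 → 1; n=4 → 3; n=5 → 6; n=6 → 10.
Orbitals: 1 + 3 + 6 + 10 = 20. Including both spin states (ms = ±1/2) gives 2 × 20 = 40 states.

40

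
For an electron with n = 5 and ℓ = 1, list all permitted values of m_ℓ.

m_ℓ takes every integer from −ℓ to +ℓ. With ℓ = 1 that gives the 3 values -1, 0, 1.

-1, 0, 1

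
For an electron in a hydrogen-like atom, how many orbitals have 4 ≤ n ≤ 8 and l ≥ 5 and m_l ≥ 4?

16

Treat each shell separately and count matching orbitals:
n=6 → 2; n=7 → 5; n=8 → 9.
Total orbitals: 2 + 5 + 9 = 16.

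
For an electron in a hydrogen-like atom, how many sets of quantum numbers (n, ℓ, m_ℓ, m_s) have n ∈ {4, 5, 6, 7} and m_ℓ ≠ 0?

208

Per-shell orbital counts meeting the constraint:
n=4 → 12; n=5 → 20; n=6 → 30; n=7 → 42.
Orbitals: 12 + 20 + 30 + 42 = 104. Including both spin states (m_s = ±1/2) gives 2 × 104 = 208 states.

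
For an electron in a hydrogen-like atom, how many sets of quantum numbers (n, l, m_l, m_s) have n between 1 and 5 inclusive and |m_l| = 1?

For each n in the range, tally the orbitals obeying |m_l| = 1:
n=2 → 2; n=3 → 4; n=4 → 6; n=5 → 8.
Orbitals: 2 + 4 + 6 + 8 = 20. Including both spin states (m_s = ±1/2) gives 2 × 20 = 40 states.

40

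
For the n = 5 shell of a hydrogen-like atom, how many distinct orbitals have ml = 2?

Orbitals with ml = 2, by l: l=2 → 1; l=3 → 1; l=4 → 1.
Total orbitals: 1 + 1 + 1 = 3.

3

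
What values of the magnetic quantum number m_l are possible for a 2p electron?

-1, 0, 1

The 2p subshell has l = 1, and m_l takes every integer from −l to +l. With l = 1 that gives the 3 values -1, 0, 1.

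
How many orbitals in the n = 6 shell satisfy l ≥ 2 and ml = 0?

For n = 6, l ranges over 0 … 5.
Contributions: l=2 → 1; l=3 → 1; l=4 → 1; l=5 → 1.
Total orbitals: 1 + 1 + 1 + 1 = 4.

4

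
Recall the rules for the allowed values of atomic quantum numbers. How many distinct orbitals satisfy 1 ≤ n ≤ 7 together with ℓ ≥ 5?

Go shell by shell, enumerating (ℓ, m_ℓ) with ℓ ≥ 5:
n=6 → 11; n=7 → 24.
Total orbitals: 11 + 24 = 35.

35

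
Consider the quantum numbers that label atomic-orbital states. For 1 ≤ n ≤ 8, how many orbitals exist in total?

Total orbitals = 1² + 2² + 3² + 4² + 5² + 6² + 7² + 8² = 204.

204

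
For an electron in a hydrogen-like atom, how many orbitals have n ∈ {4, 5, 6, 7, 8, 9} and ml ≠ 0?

232

Work shell by shell — for each n, count the (l, ml) pairs that satisfy ml ≠ 0:
n=4 → 12; n=5 → 20; n=6 → 30; n=7 → 42; n=8 → 56; n=9 → 72.
Total orbitals: 12 + 20 + 30 + 42 + 56 + 72 = 232.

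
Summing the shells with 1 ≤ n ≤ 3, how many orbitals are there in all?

Shell n has n² orbitals: 1²=1 + 2²=4 + 3²=9 = 14 orbitals.

14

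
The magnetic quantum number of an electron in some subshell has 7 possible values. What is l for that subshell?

ml ranges over 2l+1 integers, so 2l+1 = 7 ⇒ l = 3.

l = 3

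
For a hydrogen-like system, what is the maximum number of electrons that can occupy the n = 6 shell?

A shell holds 2n² electrons: 2 × 6² = 2 × 36 = 72.

72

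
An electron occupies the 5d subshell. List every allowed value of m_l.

-2, -1, 0, 1, 2

The 5d subshell has l = 2, and m_l takes every integer from −l to +l. With l = 2 that gives the 5 values -2, -1, 0, 1, 2.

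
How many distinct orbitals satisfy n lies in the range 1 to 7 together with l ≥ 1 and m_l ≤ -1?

56

Per-shell orbital counts meeting the constraint:
n=2 → 1; n=3 → 3; n=4 → 6; n=5 → 10; n=6 → 15; n=7 → 21.
Total orbitals: 1 + 3 + 6 + 10 + 15 + 21 = 56.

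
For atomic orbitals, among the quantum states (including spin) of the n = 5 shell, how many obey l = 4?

For n = 5, l ranges over 0 … 4.
Per l-value: l=4 → 9.
Orbitals: 9. Each orbital carries two spin states, so 9 × 2 = 18 states.

18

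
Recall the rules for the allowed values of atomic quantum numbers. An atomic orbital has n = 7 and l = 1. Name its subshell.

7p

l = 1 corresponds to the letter 'p', so the subshell is 7p.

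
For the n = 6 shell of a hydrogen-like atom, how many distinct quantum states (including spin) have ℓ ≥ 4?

40

For n = 6, ℓ ranges over 0 … 5.
Orbitals with ℓ ≥ 4, by ℓ: ℓ=4 → 9; ℓ=5 → 11.
Orbitals: 9 + 11 = 20. Each orbital carries two spin states, so 20 × 2 = 40 states.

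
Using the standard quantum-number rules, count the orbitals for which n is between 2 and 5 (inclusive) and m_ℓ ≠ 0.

40

For each n in the range, tally the orbitals obeying m_ℓ ≠ 0:
n=2 → 2; n=3 → 6; n=4 → 12; n=5 → 20.
Total orbitals: 2 + 6 + 12 + 20 = 40.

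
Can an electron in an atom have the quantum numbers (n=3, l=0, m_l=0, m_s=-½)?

Allowed

n = 3 is a positive integer. l = 0 satisfies 0 ≤ l ≤ n−1 = 2. m_l = 0 lies in the range −l … +l (here 0). m_s = -1/2 is one of ±1/2.
All four constraints are satisfied.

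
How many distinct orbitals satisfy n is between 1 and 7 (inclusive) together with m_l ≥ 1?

56

Work shell by shell — for each n, count the (l, m_l) pairs that satisfy m_l ≥ 1:
n=2 → 1; n=3 → 3; n=4 → 6; n=5 → 10; n=6 → 15; n=7 → 21.
Total orbitals: 1 + 3 + 6 + 10 + 15 + 21 = 56.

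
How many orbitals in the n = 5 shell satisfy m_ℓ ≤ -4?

1

For n = 5, ℓ ranges over 0 … 4.
The (ℓ, m_ℓ) pairs meeting m_ℓ ≤ -4 give: ℓ=4 → 1.
Total orbitals: 1.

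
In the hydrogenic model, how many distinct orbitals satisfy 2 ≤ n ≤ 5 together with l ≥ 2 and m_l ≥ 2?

10

Work shell by shell — for each n, count the (l, m_l) pairs that satisfy l ≥ 2 and m_l ≥ 2:
n=3 → 1; n=4 → 3; n=5 → 6.
Total orbitals: 1 + 3 + 6 = 10.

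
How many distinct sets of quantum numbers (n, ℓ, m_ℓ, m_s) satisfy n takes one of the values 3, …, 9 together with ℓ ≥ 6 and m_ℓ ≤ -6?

20

For each n in the range, tally the orbitals obeying ℓ ≥ 6 and m_ℓ ≤ -6:
n=7 → 1; n=8 → 3; n=9 → 6.
Orbitals: 1 + 3 + 6 = 10. Including both spin states (m_s = ±1/2) gives 2 × 10 = 20 states.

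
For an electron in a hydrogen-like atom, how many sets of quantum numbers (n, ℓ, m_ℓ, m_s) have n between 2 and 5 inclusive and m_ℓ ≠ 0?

80

For each n in the range, tally the orbitals obeying m_ℓ ≠ 0:
n=2 → 2; n=3 → 6; n=4 → 12; n=5 → 20.
Orbitals: 2 + 6 + 12 + 20 = 40. Including both spin states (m_s = ±1/2) gives 2 × 40 = 80 states.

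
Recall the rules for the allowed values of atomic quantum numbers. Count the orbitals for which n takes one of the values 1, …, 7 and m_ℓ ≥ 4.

10

Treat each shell separately and count matching orbitals:
n=5 → 1; n=6 → 3; n=7 → 6.
Total orbitals: 1 + 3 + 6 = 10.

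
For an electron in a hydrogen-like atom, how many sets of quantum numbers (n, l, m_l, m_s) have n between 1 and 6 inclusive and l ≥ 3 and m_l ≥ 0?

Go shell by shell, enumerating (l, m_l) with l ≥ 3 and m_l ≥ 0:
n=4 → 4; n=5 → 9; n=6 → 15.
Orbitals: 4 + 9 + 15 = 28. Including both spin states (m_s = ±1/2) gives 2 × 28 = 56 states.

56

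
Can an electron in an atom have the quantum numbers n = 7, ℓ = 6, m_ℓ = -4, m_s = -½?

Yes

n = 7 is a positive integer. ℓ = 6 satisfies 0 ≤ ℓ ≤ n−1 = 6. m_ℓ = -4 lies in the range −ℓ … +ℓ (here −6 … 6). m_s = -1/2 is one of ±1/2.
All four constraints are satisfied.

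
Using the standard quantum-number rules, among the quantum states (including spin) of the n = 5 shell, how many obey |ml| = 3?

For n = 5, l ranges over 0 … 4.
Per l-value: l=3 → 2; l=4 → 2.
Orbitals: 2 + 2 = 4. Each orbital carries two spin states, so 4 × 2 = 8 states.

8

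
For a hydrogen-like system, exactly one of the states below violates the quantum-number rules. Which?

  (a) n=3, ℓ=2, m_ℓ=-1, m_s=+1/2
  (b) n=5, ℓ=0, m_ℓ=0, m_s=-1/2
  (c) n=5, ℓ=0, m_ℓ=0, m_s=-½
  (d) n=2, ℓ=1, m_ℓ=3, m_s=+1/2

(d)

(d) has |m_ℓ| = 3 > ℓ = 1, violating −ℓ ≤ m_ℓ ≤ ℓ.
The remaining sets (a), (b), (c) satisfy all four rules.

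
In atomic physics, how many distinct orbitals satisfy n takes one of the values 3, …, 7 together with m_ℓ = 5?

Go shell by shell, enumerating (ℓ, m_ℓ) with m_ℓ = 5:
n=6 → 1; n=7 → 2.
Total orbitals: 1 + 2 = 3.

3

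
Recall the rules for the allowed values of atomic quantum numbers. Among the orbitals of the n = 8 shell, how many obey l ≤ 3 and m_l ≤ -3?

1

The (l, m_l) pairs meeting l ≤ 3 and m_l ≤ -3 give: l=3 → 1.
Total orbitals: 1.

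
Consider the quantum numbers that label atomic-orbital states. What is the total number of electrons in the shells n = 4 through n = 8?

380

Shell n has n² orbitals: 4²=16 + 5²=25 + 6²=36 + 7²=49 + 8²=64 = 190 orbitals.
Two spin states per orbital: 2 × 190 = 380 electrons.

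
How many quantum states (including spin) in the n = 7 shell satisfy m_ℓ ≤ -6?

2

With n = 7 the allowed ℓ are 0, 1, …, 6.
Orbitals with m_ℓ ≤ -6, by ℓ: ℓ=6 → 1.
Orbitals: 1. Each orbital carries two spin states, so 1 × 2 = 2 states.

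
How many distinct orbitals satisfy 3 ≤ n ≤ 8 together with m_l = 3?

Count contributing orbitals for each principal shell:
n=4 → 1; n=5 → 2; n=6 → 3; n=7 → 4; n=8 → 5.
Total orbitals: 1 + 2 + 3 + 4 + 5 = 15.

15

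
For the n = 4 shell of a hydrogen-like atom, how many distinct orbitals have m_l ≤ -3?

1

For n = 4, l ranges over 0 … 3.
Contributions: l=3 → 1.
Total orbitals: 1.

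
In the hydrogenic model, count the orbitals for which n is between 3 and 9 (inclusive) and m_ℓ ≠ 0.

238

Per-shell orbital counts meeting the constraint:
n=3 → 6; n=4 → 12; n=5 → 20; n=6 → 30; n=7 → 42; n=8 → 56; n=9 → 72.
Total orbitals: 6 + 12 + 20 + 30 + 42 + 56 + 72 = 238.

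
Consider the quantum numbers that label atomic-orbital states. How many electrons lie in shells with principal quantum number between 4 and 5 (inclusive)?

Shell n has n² orbitals: 4²=16 + 5²=25 = 41 orbitals.
Two spin states per orbital: 2 × 41 = 82 electrons.

82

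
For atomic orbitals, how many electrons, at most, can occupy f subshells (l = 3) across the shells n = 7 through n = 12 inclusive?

84

An f subshell (l = 3) exists for every n ≥ 4, so shells n = 7, 8, 9, 10, 11, 12 each contribute one — 6 subshells.
Since each f subshell holds 2(2·3+1) = 14 electrons, the total is 6 × 14 = 84.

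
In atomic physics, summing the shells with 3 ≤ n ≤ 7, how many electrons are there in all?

270

Shell n has n² orbitals: 3²=9 + 4²=16 + 5²=25 + 6²=36 + 7²=49 = 135 orbitals.
Two spin states per orbital: 2 × 135 = 270 electrons.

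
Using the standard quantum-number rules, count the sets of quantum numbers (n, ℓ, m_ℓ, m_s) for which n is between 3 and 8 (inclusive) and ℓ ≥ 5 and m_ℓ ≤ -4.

32

Count contributing orbitals for each principal shell:
n=6 → 2; n=7 → 5; n=8 → 9.
Orbitals: 2 + 5 + 9 = 16. Including both spin states (m_s = ±1/2) gives 2 × 16 = 32 states.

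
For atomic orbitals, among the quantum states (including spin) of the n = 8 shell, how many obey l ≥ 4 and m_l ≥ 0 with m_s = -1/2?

With n = 8 the allowed l are 0, 1, …, 7.
Contributions: l=4 → 5; l=5 → 6; l=6 → 7; l=7 → 8.
Orbitals: 5 + 6 + 7 + 8 = 26. With m_s fixed to a single value there is one state per orbital, giving 26 states.

26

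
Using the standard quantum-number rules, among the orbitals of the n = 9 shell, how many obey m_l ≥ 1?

36

For n = 9, l ranges over 0 … 8.
Contributions: l=1 → 1; l=2 → 2; l=3 → 3; l=4 → 4; l=5 → 5; l=6 → 6; l=7 → 7; l=8 → 8.
Total orbitals: 1 + 2 + 3 + 4 + 5 + 6 + 7 + 8 = 36.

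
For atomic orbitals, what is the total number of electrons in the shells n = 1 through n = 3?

28

Shell n has n² orbitals: 1²=1 + 2²=4 + 3²=9 = 14 orbitals.
Two spin states per orbital: 2 × 14 = 28 electrons.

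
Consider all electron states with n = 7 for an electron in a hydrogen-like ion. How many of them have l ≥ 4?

66

Contributions: l=4 → 9; l=5 → 11; l=6 → 13.
Orbitals: 9 + 11 + 13 = 33. Each orbital carries two spin states, so 33 × 2 = 66 states.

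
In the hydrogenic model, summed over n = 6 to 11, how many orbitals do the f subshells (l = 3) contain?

42

An f subshell (l = 3) exists for every n ≥ 4, so shells n = 6, 7, 8, 9, 10, 11 each contribute one — 6 subshells.
Since each f subshell has 2·3+1 = 7 orbitals, the total is 6 × 7 = 42.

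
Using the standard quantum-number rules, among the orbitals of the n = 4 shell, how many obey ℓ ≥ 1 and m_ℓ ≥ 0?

9

Per ℓ-value: ℓ=1 → 2; ℓ=2 → 3; ℓ=3 → 4.
Total orbitals: 2 + 3 + 4 = 9.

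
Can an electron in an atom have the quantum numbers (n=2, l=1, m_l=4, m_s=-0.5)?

Not allowed

The magnetic quantum number must satisfy −l ≤ m_l ≤ l. With l = 1, m_l can only be -1, 0, 1, so m_l = 4 is forbidden.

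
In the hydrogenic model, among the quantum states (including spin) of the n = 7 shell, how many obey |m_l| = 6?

Per l-value: l=6 → 2.
Orbitals: 2. Each orbital carries two spin states, so 2 × 2 = 4 states.

4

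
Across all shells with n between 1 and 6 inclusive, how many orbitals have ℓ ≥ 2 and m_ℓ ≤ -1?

For each n in the range, tally the orbitals obeying ℓ ≥ 2 and m_ℓ ≤ -1:
n=3 → 2; n=4 → 5; n=5 → 9; n=6 → 14.
Total orbitals: 2 + 5 + 9 + 14 = 30.

30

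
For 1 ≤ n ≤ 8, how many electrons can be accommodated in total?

Total orbitals = 1² + 2² + 3² + 4² + 5² + 6² + 7² + 8² = 204. Doubling for spin gives 408 electrons.

408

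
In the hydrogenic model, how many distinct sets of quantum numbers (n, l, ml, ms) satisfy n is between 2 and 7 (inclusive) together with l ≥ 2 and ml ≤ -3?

For each n in the range, tally the orbitals obeying l ≥ 2 and ml ≤ -3:
n=4 → 1; n=5 → 3; n=6 → 6; n=7 → 10.
Orbitals: 1 + 3 + 6 + 10 = 20. Including both spin states (ms = ±1/2) gives 2 × 20 = 40 states.

40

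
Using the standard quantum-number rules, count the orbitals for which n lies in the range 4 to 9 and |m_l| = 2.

Treat each shell separately and count matching orbitals:
n=4 → 4; n=5 → 6; n=6 → 8; n=7 → 10; n=8 → 12; n=9 → 14.
Total orbitals: 4 + 6 + 8 + 10 + 12 + 14 = 54.

54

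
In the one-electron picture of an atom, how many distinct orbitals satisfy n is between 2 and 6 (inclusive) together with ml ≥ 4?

For each n in the range, tally the orbitals obeying ml ≥ 4:
n=5 → 1; n=6 → 3.
Total orbitals: 1 + 3 = 4.

4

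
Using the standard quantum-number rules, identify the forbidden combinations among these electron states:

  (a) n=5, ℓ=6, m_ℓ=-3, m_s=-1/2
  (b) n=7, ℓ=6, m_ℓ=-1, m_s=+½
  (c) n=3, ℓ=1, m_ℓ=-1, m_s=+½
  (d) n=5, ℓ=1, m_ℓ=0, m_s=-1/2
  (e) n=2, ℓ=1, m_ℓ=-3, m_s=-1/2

(a) has ℓ = 6 ≥ n = 5, violating 0 ≤ ℓ ≤ n−1.
(e) has |m_ℓ| = 3 > ℓ = 1, violating −ℓ ≤ m_ℓ ≤ ℓ.
The remaining sets (b), (c), (d) satisfy all four rules.

(a) and (e)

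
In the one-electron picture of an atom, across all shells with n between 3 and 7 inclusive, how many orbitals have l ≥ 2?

115

Count contributing orbitals for each principal shell:
n=3 → 5; n=4 → 12; n=5 → 21; n=6 → 32; n=7 → 45.
Total orbitals: 5 + 12 + 21 + 32 + 45 = 115.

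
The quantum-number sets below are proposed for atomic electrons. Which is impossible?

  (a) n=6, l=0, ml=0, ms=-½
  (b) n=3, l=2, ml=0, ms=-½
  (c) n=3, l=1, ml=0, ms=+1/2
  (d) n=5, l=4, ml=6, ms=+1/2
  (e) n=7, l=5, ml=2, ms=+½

(d)

(d) has |ml| = 6 > l = 4, violating −l ≤ ml ≤ l.
The remaining sets (a), (b), (c), (e) satisfy all four rules.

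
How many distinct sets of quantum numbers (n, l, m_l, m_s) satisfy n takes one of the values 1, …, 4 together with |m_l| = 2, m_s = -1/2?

Treat each shell separately and count matching orbitals:
n=3 → 2; n=4 → 4.
Orbitals: 2 + 4 = 6. With m_s fixed to -1/2 there is one state per orbital, so 6 states.

6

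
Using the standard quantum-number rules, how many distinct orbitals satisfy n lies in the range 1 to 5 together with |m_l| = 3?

Go shell by shell, enumerating (l, m_l) with |m_l| = 3:
n=4 → 2; n=5 → 4.
Total orbitals: 2 + 4 = 6.

6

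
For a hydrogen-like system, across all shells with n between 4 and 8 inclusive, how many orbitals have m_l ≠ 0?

For each n in the range, tally the orbitals obeying m_l ≠ 0:
n=4 → 12; n=5 → 20; n=6 → 30; n=7 → 42; n=8 → 56.
Total orbitals: 12 + 20 + 30 + 42 + 56 = 160.

160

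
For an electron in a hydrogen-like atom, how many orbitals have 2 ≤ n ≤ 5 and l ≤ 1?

Treat each shell separately and count matching orbitals:
n=2 → 4; n=3 → 4; n=4 → 4; n=5 → 4.
Total orbitals: 4 + 4 + 4 + 4 = 16.

16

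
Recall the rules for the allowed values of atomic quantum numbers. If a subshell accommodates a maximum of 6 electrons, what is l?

l = 1

2(2l+1) = 6 ⇒ 2l+1 = 3 ⇒ l = 1.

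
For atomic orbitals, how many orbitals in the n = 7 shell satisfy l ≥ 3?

Contributions: l=3 → 7; l=4 → 9; l=5 → 11; l=6 → 13.
Total orbitals: 7 + 9 + 11 + 13 = 40.

40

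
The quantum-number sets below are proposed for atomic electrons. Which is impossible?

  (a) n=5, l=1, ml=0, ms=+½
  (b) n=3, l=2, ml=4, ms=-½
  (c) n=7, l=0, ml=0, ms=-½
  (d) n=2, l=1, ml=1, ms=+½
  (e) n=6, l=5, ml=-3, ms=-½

(b) has |ml| = 4 > l = 2, violating −l ≤ ml ≤ l.
The remaining sets (a), (c), (d), (e) satisfy all four rules.

(b)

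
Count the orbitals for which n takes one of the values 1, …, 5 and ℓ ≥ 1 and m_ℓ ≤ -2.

10

Go shell by shell, enumerating (ℓ, m_ℓ) with ℓ ≥ 1 and m_ℓ ≤ -2:
n=3 → 1; n=4 → 3; n=5 → 6.
Total orbitals: 1 + 3 + 6 = 10.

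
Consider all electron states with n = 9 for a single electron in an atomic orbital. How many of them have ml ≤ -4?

30

Go through l = 0, …, 8 (the values permitted for n = 9).
Orbitals with ml ≤ -4, by l: l=4 → 1; l=5 → 2; l=6 → 3; l=7 → 4; l=8 → 5.
Orbitals: 1 + 2 + 3 + 4 + 5 = 15. Each orbital carries two spin states, so 15 × 2 = 30 states.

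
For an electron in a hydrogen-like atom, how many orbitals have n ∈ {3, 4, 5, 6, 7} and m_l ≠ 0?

110

Treat each shell separately and count matching orbitals:
n=3 → 6; n=4 → 12; n=5 → 20; n=6 → 30; n=7 → 42.
Total orbitals: 6 + 12 + 20 + 30 + 42 = 110.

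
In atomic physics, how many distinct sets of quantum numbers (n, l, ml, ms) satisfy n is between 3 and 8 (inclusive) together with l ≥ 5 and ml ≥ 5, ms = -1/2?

Per-shell orbital counts meeting the constraint:
n=6 → 1; n=7 → 3; n=8 → 6.
Orbitals: 1 + 3 + 6 = 10. With ms fixed to -1/2 there is one state per orbital, so 10 states.

10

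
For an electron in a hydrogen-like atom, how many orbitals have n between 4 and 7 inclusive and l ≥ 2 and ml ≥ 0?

62

Go shell by shell, enumerating (l, ml) with l ≥ 2 and ml ≥ 0:
n=4 → 7; n=5 → 12; n=6 → 18; n=7 → 25.
Total orbitals: 7 + 12 + 18 + 25 = 62.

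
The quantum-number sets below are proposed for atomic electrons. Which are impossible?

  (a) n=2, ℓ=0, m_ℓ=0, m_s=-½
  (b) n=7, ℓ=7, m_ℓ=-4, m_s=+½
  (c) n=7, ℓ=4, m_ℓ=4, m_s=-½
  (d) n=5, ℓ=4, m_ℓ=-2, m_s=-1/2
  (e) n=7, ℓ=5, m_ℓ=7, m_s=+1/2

(b) has ℓ = 7 ≥ n = 7, violating 0 ≤ ℓ ≤ n−1.
(e) has |m_ℓ| = 7 > ℓ = 5, violating −ℓ ≤ m_ℓ ≤ ℓ.
The remaining sets (a), (c), (d) satisfy all four rules.

(b) and (e)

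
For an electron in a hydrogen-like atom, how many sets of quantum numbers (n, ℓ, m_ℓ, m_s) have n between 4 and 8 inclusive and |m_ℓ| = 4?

Treat each shell separately and count matching orbitals:
n=5 → 2; n=6 → 4; n=7 → 6; n=8 → 8.
Orbitals: 2 + 4 + 6 + 8 = 20. Including both spin states (m_s = ±1/2) gives 2 × 20 = 40 states.

40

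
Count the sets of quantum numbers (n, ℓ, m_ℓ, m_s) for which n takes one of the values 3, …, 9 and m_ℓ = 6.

12

For each n in the range, tally the orbitals obeying m_ℓ = 6:
n=7 → 1; n=8 → 2; n=9 → 3.
Orbitals: 1 + 2 + 3 = 6. Including both spin states (m_s = ±1/2) gives 2 × 6 = 12 states.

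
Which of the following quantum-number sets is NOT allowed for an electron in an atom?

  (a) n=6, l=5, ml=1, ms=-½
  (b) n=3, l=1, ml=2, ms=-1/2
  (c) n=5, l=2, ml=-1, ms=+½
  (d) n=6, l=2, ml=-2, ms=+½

(b) has |ml| = 2 > l = 1, violating −l ≤ ml ≤ l.
The remaining sets (a), (c), (d) satisfy all four rules.

(b)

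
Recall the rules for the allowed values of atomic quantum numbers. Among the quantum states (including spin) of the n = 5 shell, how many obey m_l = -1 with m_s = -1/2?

With n = 5 the allowed l are 0, 1, …, 4.
Contributions: l=1 → 1; l=2 → 1; l=3 → 1; l=4 → 1.
Orbitals: 1 + 1 + 1 + 1 = 4. With m_s fixed to a single value there is one state per orbital, giving 4 states.

4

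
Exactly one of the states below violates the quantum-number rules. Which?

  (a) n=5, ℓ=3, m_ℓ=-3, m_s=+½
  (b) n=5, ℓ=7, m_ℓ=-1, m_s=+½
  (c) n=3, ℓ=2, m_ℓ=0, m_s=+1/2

(b) has ℓ = 7 ≥ n = 5, violating 0 ≤ ℓ ≤ n−1.
The remaining sets (a), (c) satisfy all four rules.

(b)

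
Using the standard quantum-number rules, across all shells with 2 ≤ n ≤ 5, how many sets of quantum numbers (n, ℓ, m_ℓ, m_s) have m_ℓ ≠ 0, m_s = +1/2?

40

For each n in the range, tally the orbitals obeying m_ℓ ≠ 0:
n=2 → 2; n=3 → 6; n=4 → 12; n=5 → 20.
Orbitals: 2 + 6 + 12 + 20 = 40. With m_s fixed to +1/2 there is one state per orbital, so 40 states.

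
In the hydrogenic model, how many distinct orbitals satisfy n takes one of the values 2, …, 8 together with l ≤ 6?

188

For each n in the range, tally the orbitals obeying l ≤ 6:
n=2 → 4; n=3 → 9; n=4 → 16; n=5 → 25; n=6 → 36; n=7 → 49; n=8 → 49.
Total orbitals: 4 + 9 + 16 + 25 + 36 + 49 + 49 = 188.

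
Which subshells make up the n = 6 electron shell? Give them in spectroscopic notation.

6s, 6p, 6d, 6f, 6g, 6h

For n = 6, l runs from 0 to 5. In spectroscopic notation l = 0,1,2,… ↔ s,p,d,f,g,h,i, so the subshells are 6s, 6p, 6d, 6f, 6g, 6h.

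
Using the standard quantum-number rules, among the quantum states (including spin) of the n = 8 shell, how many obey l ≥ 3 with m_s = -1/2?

For n = 8, l ranges over 0 … 7.
Orbitals with l ≥ 3, by l: l=3 → 7; l=4 → 9; l=5 → 11; l=6 → 13; l=7 → 15.
Orbitals: 7 + 9 + 11 + 13 + 15 = 55. With m_s fixed to a single value there is one state per orbital, giving 55 states.

55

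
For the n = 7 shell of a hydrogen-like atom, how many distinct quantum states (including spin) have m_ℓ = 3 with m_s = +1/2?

4

Orbitals with m_ℓ = 3, by ℓ: ℓ=3 → 1; ℓ=4 → 1; ℓ=5 → 1; ℓ=6 → 1.
Orbitals: 1 + 1 + 1 + 1 = 4. With m_s fixed to a single value there is one state per orbital, giving 4 states.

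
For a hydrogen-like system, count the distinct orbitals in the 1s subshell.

A subshell has 2ℓ+1 orbitals; with ℓ = 0, that's 1.

1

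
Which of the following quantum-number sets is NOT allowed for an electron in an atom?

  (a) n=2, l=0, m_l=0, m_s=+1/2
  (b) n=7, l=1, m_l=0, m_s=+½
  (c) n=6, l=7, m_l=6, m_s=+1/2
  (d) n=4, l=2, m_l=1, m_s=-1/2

(c)

(c) has l = 7 ≥ n = 6, violating 0 ≤ l ≤ n−1.
The remaining sets (a), (b), (d) satisfy all four rules.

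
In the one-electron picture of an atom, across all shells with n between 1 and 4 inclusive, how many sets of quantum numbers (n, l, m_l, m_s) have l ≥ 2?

Go shell by shell, enumerating (l, m_l) with l ≥ 2:
n=3 → 5; n=4 → 12.
Orbitals: 5 + 12 = 17. Including both spin states (m_s = ±1/2) gives 2 × 17 = 34 states.

34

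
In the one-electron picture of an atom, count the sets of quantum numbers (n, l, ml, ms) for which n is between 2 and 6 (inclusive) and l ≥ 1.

170

Work shell by shell — for each n, count the (l, ml) pairs that satisfy l ≥ 1:
n=2 → 3; n=3 → 8; n=4 → 15; n=5 → 24; n=6 → 35.
Orbitals: 3 + 8 + 15 + 24 + 35 = 85. Including both spin states (ms = ±1/2) gives 2 × 85 = 170 states.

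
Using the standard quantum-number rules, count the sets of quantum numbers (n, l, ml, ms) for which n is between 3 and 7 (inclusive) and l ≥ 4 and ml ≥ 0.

68

For each n in the range, tally the orbitals obeying l ≥ 4 and ml ≥ 0:
n=5 → 5; n=6 → 11; n=7 → 18.
Orbitals: 5 + 11 + 18 = 34. Including both spin states (ms = ±1/2) gives 2 × 34 = 68 states.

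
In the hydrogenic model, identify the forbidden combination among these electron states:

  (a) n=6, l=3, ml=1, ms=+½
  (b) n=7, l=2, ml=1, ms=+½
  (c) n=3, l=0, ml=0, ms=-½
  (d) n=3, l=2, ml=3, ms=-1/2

(d)

(d) has |ml| = 3 > l = 2, violating −l ≤ ml ≤ l.
The remaining sets (a), (b), (c) satisfy all four rules.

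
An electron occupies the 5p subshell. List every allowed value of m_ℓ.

The 5p subshell has ℓ = 1, and m_ℓ takes every integer from −ℓ to +ℓ. With ℓ = 1 that gives the 3 values -1, 0, 1.

-1, 0, 1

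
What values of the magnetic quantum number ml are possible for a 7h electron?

The 7h subshell has l = 5, and ml takes every integer from −l to +l. With l = 5 that gives the 11 values -5, -4, -3, -2, -1, 0, 1, 2, 3, 4, 5.

-5, -4, -3, -2, -1, 0, 1, 2, 3, 4, 5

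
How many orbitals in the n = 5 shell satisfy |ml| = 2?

6

For n = 5, l ranges over 0 … 4.
Per l-value: l=2 → 2; l=3 → 2; l=4 → 2.
Total orbitals: 2 + 2 + 2 = 6.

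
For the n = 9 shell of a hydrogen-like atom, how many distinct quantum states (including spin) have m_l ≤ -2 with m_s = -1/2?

28

The n = 9 shell has l = 0 through 8; check each.
The (l, m_l) pairs meeting m_l ≤ -2 give: l=2 → 1; l=3 → 2; l=4 → 3; l=5 → 4; l=6 → 5; l=7 → 6; l=8 → 7.
Orbitals: 1 + 2 + 3 + 4 + 5 + 6 + 7 = 28. With m_s fixed to a single value there is one state per orbital, giving 28 states.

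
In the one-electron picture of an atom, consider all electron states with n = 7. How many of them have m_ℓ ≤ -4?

For n = 7, ℓ ranges over 0 … 6.
The (ℓ, m_ℓ) pairs meeting m_ℓ ≤ -4 give: ℓ=4 → 1; ℓ=5 → 2; ℓ=6 → 3.
Orbitals: 1 + 2 + 3 = 6. Each orbital carries two spin states, so 6 × 2 = 12 states.

12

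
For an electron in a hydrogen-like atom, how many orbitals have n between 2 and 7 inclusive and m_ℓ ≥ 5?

4

Count contributing orbitals for each principal shell:
n=6 → 1; n=7 → 3.
Total orbitals: 1 + 3 = 4.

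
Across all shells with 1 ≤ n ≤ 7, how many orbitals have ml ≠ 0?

Work shell by shell — for each n, count the (l, ml) pairs that satisfy ml ≠ 0:
n=2 → 2; n=3 → 6; n=4 → 12; n=5 → 20; n=6 → 30; n=7 → 42.
Total orbitals: 2 + 6 + 12 + 20 + 30 + 42 = 112.

112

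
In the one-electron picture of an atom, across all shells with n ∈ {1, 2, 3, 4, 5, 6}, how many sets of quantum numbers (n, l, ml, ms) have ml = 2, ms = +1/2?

Go shell by shell, enumerating (l, ml) with ml = 2:
n=3 → 1; n=4 → 2; n=5 → 3; n=6 → 4.
Orbitals: 1 + 2 + 3 + 4 = 10. With ms fixed to +1/2 there is one state per orbital, so 10 states.

10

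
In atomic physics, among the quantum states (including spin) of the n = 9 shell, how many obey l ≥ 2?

154

The (l, ml) pairs meeting l ≥ 2 give: l=2 → 5; l=3 → 7; l=4 → 9; l=5 → 11; l=6 → 13; l=7 → 15; l=8 → 17.
Orbitals: 5 + 7 + 9 + 11 + 13 + 15 + 17 = 77. Each orbital carries two spin states, so 77 × 2 = 154 states.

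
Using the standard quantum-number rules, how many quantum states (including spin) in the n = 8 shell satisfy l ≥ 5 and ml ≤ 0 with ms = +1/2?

21

The (l, ml) pairs meeting l ≥ 5 and ml ≤ 0 give: l=5 → 6; l=6 → 7; l=7 → 8.
Orbitals: 6 + 7 + 8 = 21. With ms fixed to a single value there is one state per orbital, giving 21 states.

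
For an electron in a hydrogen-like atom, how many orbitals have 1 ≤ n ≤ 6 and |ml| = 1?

30

Treat each shell separately and count matching orbitals:
n=2 → 2; n=3 → 4; n=4 → 6; n=5 → 8; n=6 → 10.
Total orbitals: 2 + 4 + 6 + 8 + 10 = 30.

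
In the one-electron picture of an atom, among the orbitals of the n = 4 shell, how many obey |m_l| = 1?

6

For n = 4, l ranges over 0 … 3.
Per l-value: l=1 → 2; l=2 → 2; l=3 → 2.
Total orbitals: 2 + 2 + 2 = 6.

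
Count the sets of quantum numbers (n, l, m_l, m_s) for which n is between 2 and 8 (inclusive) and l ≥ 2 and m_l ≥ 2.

112

For each n in the range, tally the orbitals obeying l ≥ 2 and m_l ≥ 2:
n=3 → 1; n=4 → 3; n=5 → 6; n=6 → 10; n=7 → 15; n=8 → 21.
Orbitals: 1 + 3 + 6 + 10 + 15 + 21 = 56. Including both spin states (m_s = ±1/2) gives 2 × 56 = 112 states.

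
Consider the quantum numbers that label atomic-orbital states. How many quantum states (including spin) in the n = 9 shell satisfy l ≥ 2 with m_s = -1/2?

77

The n = 9 shell has l = 0 through 8; check each.
The (l, m_l) pairs meeting l ≥ 2 give: l=2 → 5; l=3 → 7; l=4 → 9; l=5 → 11; l=6 → 13; l=7 → 15; l=8 → 17.
Orbitals: 5 + 7 + 9 + 11 + 13 + 15 + 17 = 77. With m_s fixed to a single value there is one state per orbital, giving 77 states.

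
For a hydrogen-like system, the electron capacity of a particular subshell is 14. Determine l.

2(2l+1) = 14 ⇒ 2l+1 = 7 ⇒ l = 3.

l = 3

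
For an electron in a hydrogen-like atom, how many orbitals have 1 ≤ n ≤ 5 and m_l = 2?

6

Per-shell orbital counts meeting the constraint:
n=3 → 1; n=4 → 2; n=5 → 3.
Total orbitals: 1 + 2 + 3 = 6.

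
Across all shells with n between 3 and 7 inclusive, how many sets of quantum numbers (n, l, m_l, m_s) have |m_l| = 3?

Treat each shell separately and count matching orbitals:
n=4 → 2; n=5 → 4; n=6 → 6; n=7 → 8.
Orbitals: 2 + 4 + 6 + 8 = 20. Including both spin states (m_s = ±1/2) gives 2 × 20 = 40 states.

40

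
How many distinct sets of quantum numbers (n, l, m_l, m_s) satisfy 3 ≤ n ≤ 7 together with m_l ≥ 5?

Per-shell orbital counts meeting the constraint:
n=6 → 1; n=7 → 3.
Orbitals: 1 + 3 = 4. Including both spin states (m_s = ±1/2) gives 2 × 4 = 8 states.

8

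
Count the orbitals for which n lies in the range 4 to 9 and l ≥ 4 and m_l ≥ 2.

Treat each shell separately and count matching orbitals:
n=5 → 3; n=6 → 7; n=7 → 12; n=8 → 18; n=9 → 25.
Total orbitals: 3 + 7 + 12 + 18 + 25 = 65.

65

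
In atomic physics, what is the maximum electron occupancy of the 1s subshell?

A subshell with l = 0 has 2l+1 = 1 orbital, each holding 2 electrons (spin ±1/2), so 1 × 2 = 2.

2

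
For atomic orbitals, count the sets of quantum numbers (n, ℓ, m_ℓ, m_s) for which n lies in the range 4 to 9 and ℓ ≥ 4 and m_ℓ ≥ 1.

Go shell by shell, enumerating (ℓ, m_ℓ) with ℓ ≥ 4 and m_ℓ ≥ 1:
n=5 → 4; n=6 → 9; n=7 → 15; n=8 → 22; n=9 → 30.
Orbitals: 4 + 9 + 15 + 22 + 30 = 80. Including both spin states (m_s = ±1/2) gives 2 × 80 = 160 states.

160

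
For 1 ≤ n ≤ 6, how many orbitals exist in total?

91

Total orbitals = 1² + 2² + 3² + 4² + 5² + 6² = 91.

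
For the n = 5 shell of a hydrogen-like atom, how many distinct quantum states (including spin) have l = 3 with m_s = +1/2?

With n = 5 the allowed l are 0, 1, …, 4.
Orbitals with l = 3, by l: l=3 → 7.
Orbitals: 7. With m_s fixed to a single value there is one state per orbital, giving 7 states.

7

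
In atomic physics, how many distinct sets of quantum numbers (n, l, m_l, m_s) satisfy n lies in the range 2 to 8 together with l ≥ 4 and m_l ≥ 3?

For each n in the range, tally the orbitals obeying l ≥ 4 and m_l ≥ 3:
n=5 → 2; n=6 → 5; n=7 → 9; n=8 → 14.
Orbitals: 2 + 5 + 9 + 14 = 30. Including both spin states (m_s = ±1/2) gives 2 × 30 = 60 states.

60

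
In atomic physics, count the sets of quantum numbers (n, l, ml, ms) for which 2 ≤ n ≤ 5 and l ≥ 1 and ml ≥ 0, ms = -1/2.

30

Treat each shell separately and count matching orbitals:
n=2 → 2; n=3 → 5; n=4 → 9; n=5 → 14.
Orbitals: 2 + 5 + 9 + 14 = 30. With ms fixed to -1/2 there is one state per orbital, so 30 states.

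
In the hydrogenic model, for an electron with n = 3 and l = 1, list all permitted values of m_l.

m_l takes every integer from −l to +l. With l = 1 that gives the 3 values -1, 0, 1.

-1, 0, 1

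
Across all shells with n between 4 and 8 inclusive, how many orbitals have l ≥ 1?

185

Work shell by shell — for each n, count the (l, m_l) pairs that satisfy l ≥ 1:
n=4 → 15; n=5 → 24; n=6 → 35; n=7 → 48; n=8 → 63.
Total orbitals: 15 + 24 + 35 + 48 + 63 = 185.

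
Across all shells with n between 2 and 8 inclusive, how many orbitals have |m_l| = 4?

20

For each n in the range, tally the orbitals obeying |m_l| = 4:
n=5 → 2; n=6 → 4; n=7 → 6; n=8 → 8.
Total orbitals: 2 + 4 + 6 + 8 = 20.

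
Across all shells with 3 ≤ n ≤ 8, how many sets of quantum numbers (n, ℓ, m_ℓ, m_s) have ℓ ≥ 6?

Count contributing orbitals for each principal shell:
n=7 → 13; n=8 → 28.
Orbitals: 13 + 28 = 41. Including both spin states (m_s = ±1/2) gives 2 × 41 = 82 states.

82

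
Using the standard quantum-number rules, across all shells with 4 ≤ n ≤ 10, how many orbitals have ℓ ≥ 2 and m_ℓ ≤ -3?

Go shell by shell, enumerating (ℓ, m_ℓ) with ℓ ≥ 2 and m_ℓ ≤ -3:
n=4 → 1; n=5 → 3; n=6 → 6; n=7 → 10; n=8 → 15; n=9 → 21; n=10 → 28.
Total orbitals: 1 + 3 + 6 + 10 + 15 + 21 + 28 = 84.

84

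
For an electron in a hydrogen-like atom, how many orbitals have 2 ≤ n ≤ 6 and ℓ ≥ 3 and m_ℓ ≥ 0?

28

Work shell by shell — for each n, count the (ℓ, m_ℓ) pairs that satisfy ℓ ≥ 3 and m_ℓ ≥ 0:
n=4 → 4; n=5 → 9; n=6 → 15.
Total orbitals: 4 + 9 + 15 = 28.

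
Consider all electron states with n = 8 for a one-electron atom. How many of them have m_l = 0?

The (l, m_l) pairs meeting m_l = 0 give: l=0 → 1; l=1 → 1; l=2 → 1; l=3 → 1; l=4 → 1; l=5 → 1; l=6 → 1; l=7 → 1.
Orbitals: 1 + 1 + 1 + 1 + 1 + 1 + 1 + 1 = 8. Each orbital carries two spin states, so 8 × 2 = 16 states.

16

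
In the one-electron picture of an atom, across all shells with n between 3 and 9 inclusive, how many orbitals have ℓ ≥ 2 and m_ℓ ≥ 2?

84

Count contributing orbitals for each principal shell:
n=3 → 1; n=4 → 3; n=5 → 6; n=6 → 10; n=7 → 15; n=8 → 21; n=9 → 28.
Total orbitals: 1 + 3 + 6 + 10 + 15 + 21 + 28 = 84.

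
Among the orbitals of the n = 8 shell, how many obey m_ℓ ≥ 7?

1

For n = 8, ℓ ranges over 0 … 7.
Contributions: ℓ=7 → 1.
Total orbitals: 1.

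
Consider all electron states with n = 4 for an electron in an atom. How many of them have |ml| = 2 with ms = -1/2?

4

Orbitals with |ml| = 2, by l: l=2 → 2; l=3 → 2.
Orbitals: 2 + 2 = 4. With ms fixed to a single value there is one state per orbital, giving 4 states.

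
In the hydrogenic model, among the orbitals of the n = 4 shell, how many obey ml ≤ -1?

6

Per l-value: l=1 → 1; l=2 → 2; l=3 → 3.
Total orbitals: 1 + 2 + 3 = 6.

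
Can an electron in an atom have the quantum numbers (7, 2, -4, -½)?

The magnetic quantum number must satisfy −l ≤ ml ≤ l. With l = 2, ml can only be -2, -1, 0, 1, 2, so ml = -4 is forbidden.

No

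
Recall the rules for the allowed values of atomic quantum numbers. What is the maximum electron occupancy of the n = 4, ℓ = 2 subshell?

10

A subshell with ℓ = 2 has 2ℓ+1 = 5 orbitals, each holding 2 electrons (spin ±1/2), so 5 × 2 = 10.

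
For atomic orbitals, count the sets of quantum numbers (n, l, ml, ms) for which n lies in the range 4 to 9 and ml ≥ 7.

8

Treat each shell separately and count matching orbitals:
n=8 → 1; n=9 → 3.
Orbitals: 1 + 3 = 4. Including both spin states (ms = ±1/2) gives 2 × 4 = 8 states.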